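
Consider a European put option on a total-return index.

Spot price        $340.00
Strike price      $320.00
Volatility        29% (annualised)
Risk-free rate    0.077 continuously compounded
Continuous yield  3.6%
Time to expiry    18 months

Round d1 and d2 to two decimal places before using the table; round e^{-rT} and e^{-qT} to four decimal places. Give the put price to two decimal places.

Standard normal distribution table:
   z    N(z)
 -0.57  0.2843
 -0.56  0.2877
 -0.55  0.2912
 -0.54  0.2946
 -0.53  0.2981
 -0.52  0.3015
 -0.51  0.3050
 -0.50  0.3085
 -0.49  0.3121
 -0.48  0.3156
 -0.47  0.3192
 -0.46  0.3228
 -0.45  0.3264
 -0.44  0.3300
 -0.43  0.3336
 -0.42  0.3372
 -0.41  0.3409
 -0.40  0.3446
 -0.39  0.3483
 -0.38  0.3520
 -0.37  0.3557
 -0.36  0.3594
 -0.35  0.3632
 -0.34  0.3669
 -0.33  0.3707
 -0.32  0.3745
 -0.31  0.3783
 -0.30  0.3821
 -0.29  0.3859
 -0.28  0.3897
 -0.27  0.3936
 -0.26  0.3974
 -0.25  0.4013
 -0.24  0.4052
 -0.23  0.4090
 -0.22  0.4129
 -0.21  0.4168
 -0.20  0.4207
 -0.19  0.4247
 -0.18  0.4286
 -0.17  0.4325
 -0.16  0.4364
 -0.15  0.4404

σ√T = 0.29 × 1.2247 = 0.3552
d₁ = [ln(340/320) + (0.077 − 0.036 + 0.29²/2)·1.5] / 0.3552 = [0.0606 + 0.1246] / 0.3552 = 0.5214 ≈ 0.52
d₂ = d₁ − σ√T = 0.5214 − 0.3552 = 0.1663 ≈ 0.17
exp(−qT) = exp(−0.036·1.5) = 0.9474;  exp(−rT) = exp(−0.077·1.5) = 0.8909
P = 320·0.8909·N(-0.17) − 340·0.9474·N(-0.52) = 320·0.8909·0.4325 − 340·0.9474·0.3015 = 123.3006 − 97.1180 = 26.1826

$26.18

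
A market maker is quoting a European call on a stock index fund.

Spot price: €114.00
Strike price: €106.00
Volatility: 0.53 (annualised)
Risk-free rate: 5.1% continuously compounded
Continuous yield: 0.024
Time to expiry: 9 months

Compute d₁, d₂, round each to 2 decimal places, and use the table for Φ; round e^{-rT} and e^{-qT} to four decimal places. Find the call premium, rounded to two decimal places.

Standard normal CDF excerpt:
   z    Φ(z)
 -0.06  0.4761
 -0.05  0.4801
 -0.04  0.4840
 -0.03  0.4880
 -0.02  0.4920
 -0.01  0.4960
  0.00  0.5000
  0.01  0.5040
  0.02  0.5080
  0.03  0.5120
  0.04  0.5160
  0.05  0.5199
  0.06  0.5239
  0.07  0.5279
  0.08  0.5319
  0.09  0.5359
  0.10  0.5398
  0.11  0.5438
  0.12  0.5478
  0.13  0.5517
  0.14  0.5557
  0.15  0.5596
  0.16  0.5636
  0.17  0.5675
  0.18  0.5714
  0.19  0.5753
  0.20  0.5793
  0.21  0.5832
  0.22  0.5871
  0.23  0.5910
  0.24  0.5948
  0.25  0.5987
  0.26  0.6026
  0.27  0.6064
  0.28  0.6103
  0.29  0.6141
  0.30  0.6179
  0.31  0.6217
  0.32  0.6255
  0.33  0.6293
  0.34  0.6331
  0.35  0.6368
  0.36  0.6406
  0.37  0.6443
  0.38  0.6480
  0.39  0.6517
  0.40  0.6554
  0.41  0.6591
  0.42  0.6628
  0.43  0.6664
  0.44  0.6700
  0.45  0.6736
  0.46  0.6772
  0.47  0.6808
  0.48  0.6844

€24.83

σ√T = 0.53·√0.75 = 0.4590
d₁ = [ln(114/106) + (0.051 − 0.024 + 0.53²/2)·0.75] / 0.4590 = [0.0728 + 0.1256] / 0.4590 = 0.4321 ⇒ 0.43
d₂ = d₁ − σ√T = 0.4321 − 0.4590 = -0.0269 ⇒ -0.03
exp(−qT) = exp(−0.024·0.75) = 0.9822;  exp(−rT) = exp(−0.051·0.75) = 0.9625
N(d₁) = N(0.43) = 0.6664;  N(d₂) = N(-0.03) = 0.4880
C = 114·0.9822·0.6664 − 106·0.9625·0.4880 = 74.6173 − 49.7882 = 24.8291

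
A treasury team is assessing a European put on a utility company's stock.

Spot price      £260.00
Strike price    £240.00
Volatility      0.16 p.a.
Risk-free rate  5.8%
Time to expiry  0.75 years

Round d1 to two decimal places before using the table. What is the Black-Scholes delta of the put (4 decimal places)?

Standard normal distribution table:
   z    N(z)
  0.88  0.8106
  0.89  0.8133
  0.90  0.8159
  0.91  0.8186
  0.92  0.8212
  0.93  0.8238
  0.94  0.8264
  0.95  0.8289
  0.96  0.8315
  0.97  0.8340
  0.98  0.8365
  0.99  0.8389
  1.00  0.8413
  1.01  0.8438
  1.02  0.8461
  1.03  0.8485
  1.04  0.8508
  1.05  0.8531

σ√T = 0.16·√0.75 = 0.1386
d₁ = [ln(260/240) + (0.058 + 0.16²/2)·0.75] / 0.1386 = [0.0800 + 0.0531] / 0.1386 = 0.9609 which rounds to 0.96
N(d₁) = N(0.96) = 0.8315
Δ_put = N(d₁) − 1 = 0.8315 − 1 = -0.1685

-0.1685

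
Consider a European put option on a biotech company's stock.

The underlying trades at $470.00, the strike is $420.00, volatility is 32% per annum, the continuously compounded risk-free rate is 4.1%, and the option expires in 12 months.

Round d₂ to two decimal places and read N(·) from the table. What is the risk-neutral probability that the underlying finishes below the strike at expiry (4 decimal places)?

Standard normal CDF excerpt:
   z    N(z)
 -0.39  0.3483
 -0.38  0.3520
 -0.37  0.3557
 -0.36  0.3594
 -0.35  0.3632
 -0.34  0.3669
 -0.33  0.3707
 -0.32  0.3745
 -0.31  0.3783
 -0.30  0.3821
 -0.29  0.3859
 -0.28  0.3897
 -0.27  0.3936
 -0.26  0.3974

0.3745

σ√T = 0.32·√1 = 0.3200
ln(S/K) + (r + σ²/2)T = ln(470/420) + (0.041 + 0.32²/2)·1 = 0.1125 + 0.0922 = 0.2047
d₁ = 0.2047 / 0.3200 = 0.6396 → 0.64
d₂ = d₁ − σ√T = 0.6396 − 0.3200 = 0.3196 → 0.32
Risk-neutral Pr[S_T < K] = N(−d₂) = N(-0.32) = 0.3745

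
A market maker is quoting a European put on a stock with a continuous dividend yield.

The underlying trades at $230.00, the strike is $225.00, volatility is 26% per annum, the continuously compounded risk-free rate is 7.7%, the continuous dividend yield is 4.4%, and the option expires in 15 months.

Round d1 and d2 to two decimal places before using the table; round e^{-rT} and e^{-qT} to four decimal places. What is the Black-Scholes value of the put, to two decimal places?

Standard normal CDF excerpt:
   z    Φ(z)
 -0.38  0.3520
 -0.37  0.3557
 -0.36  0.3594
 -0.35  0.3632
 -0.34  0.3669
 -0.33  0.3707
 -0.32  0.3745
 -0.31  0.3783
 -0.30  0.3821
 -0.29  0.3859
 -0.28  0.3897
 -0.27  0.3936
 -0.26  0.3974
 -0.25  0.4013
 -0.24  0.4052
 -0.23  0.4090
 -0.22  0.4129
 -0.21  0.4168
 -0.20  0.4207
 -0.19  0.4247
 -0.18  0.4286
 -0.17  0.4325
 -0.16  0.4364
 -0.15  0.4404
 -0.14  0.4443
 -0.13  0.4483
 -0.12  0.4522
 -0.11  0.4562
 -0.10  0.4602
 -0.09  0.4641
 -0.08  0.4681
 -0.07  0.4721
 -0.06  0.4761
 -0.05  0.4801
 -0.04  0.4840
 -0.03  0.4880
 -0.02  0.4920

σ√T = 0.26·√1.25 = 0.2907
ln(S/K) + (r − q + σ²/2)T = ln(230/225) + (0.077 − 0.044 + 0.26²/2)·1.25 = 0.0220 + 0.0835 = 0.1055
d₁ = 0.1055 / 0.2907 = 0.3629 which rounds to 0.36
d₂ = d₁ − σ√T = 0.3629 − 0.2907 = 0.0722 which rounds to 0.07
exp(−qT) = exp(−0.044·1.25) = 0.9465;  exp(−rT) = exp(−0.077·1.25) = 0.9082
N(−d₂) = N(-0.07) = 0.4721;  N(−d₁) = N(-0.36) = 0.3594
P = 225·0.9082·0.4721 − 230·0.9465·0.3594 = 96.4713 − 78.2396 = 18.2317

$18.23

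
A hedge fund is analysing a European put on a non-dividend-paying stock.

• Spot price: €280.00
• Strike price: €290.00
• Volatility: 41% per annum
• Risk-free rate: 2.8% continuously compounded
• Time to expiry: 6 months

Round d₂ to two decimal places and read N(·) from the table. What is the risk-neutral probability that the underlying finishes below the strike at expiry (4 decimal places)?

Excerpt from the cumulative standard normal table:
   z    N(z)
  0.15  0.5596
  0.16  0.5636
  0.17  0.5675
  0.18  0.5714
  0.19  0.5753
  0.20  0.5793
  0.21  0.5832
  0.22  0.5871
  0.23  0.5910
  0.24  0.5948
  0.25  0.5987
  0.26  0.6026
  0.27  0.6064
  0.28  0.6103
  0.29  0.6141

0.5871

T = 0.5;  σ√T = 0.2899
ln(S/K) + (r + σ²/2)T = ln(280/290) + (0.028 + 0.41²/2)·0.5 = -0.0351 + 0.0560 = 0.0209
d₁ = 0.0209 / 0.2899 = 0.0722 which rounds to 0.07
d₂ = d₁ − σ√T = 0.0722 − 0.2899 = -0.2177 which rounds to -0.22
Pr(exercise) under Q = N(−d₂) = N(0.22) = 0.5871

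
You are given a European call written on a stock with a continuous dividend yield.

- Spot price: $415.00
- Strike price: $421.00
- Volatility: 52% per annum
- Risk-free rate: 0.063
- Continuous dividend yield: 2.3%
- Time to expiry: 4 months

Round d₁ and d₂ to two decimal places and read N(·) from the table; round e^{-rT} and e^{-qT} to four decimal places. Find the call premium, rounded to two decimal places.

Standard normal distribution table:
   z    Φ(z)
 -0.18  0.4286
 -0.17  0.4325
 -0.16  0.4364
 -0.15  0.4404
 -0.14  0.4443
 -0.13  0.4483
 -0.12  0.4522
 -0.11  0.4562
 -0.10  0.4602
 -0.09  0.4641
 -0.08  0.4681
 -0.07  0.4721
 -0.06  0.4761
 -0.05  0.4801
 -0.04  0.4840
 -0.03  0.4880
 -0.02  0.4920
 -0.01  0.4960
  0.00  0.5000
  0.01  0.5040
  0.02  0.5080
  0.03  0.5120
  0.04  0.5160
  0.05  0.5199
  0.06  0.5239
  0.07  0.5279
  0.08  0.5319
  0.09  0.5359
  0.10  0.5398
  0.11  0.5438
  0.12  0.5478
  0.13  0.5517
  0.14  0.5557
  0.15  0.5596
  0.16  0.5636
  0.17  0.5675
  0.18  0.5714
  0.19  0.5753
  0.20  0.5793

$48.92

σ√T = 0.52·√0.3333 = 0.3002
ln(S/K) + (r − q + σ²/2)T = ln(415/421) + (0.063 − 0.023 + 0.52²/2)·0.3333 = -0.0144 + 0.0584 = 0.0440
d₁ = 0.0440 / 0.3002 = 0.1467 → 0.15
d₂ = d₁ − σ√T = 0.1467 − 0.3002 = -0.1535 → -0.15
exp(−qT) = exp(−0.023·0.3333) = 0.9924;  exp(−rT) = exp(−0.063·0.3333) = 0.9792
N(d₁) = N(0.15) = 0.5596;  N(d₂) = N(-0.15) = 0.4404
C = 415·0.9924·0.5596 − 421·0.9792·0.4404 = 230.4690 − 181.5519 = 48.9171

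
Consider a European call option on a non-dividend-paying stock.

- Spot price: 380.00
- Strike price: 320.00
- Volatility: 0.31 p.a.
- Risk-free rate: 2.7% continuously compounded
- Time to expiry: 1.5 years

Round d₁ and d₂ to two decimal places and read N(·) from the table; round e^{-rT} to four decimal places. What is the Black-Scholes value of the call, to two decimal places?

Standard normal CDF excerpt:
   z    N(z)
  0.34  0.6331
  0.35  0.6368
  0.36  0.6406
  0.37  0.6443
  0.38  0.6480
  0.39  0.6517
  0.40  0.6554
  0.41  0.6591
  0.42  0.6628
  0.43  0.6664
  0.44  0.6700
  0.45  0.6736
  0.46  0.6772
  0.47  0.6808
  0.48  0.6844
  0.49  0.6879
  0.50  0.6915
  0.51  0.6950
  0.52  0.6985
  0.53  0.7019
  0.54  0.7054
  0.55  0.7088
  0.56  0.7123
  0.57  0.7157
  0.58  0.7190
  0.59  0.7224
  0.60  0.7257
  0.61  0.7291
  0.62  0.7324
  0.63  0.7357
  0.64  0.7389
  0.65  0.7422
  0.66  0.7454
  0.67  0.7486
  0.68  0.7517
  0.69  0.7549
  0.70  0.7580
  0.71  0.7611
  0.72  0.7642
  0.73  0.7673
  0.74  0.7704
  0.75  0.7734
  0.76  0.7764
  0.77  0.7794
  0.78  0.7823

95.90

T = 1.5;  σ√T = 0.3797
d₁ = [ln(380/320) + (0.027 + 0.31²/2)·1.5] / 0.3797 = [0.1719 + 0.1126] / 0.3797 = 0.7491 ⇒ 0.75
d₂ = d₁ − σ√T = 0.7491 − 0.3797 = 0.3695 ⇒ 0.37
exp(−rT) = exp(−0.027·1.5) = 0.9603
C = 380·N(0.75) − 320·0.9603·N(0.37) = 380·0.7734 − 320·0.9603·0.6443 = 293.8920 − 197.9908 = 95.9012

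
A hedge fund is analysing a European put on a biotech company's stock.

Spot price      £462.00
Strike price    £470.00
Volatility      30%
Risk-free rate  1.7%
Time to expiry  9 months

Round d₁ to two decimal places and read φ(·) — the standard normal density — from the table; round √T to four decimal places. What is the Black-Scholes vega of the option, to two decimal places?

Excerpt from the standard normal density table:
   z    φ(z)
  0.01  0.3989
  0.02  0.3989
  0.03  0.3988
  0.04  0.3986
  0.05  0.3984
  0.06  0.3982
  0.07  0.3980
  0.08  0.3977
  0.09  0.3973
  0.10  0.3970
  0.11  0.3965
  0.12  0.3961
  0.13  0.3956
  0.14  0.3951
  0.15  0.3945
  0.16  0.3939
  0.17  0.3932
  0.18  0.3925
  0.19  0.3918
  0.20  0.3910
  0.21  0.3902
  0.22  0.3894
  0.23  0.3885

T = 0.75;  σ√T = 0.2598
d₁ = [ln(462/470) + (0.017 + 0.3²/2)·0.75] / 0.2598 = [-0.0172 + 0.0465] / 0.2598 = 0.1129 which rounds to 0.11
√T = √0.75 = 0.8660
φ(d₁) = φ(0.11) = 0.3965
vega = S·φ(d₁)·√T = 462·0.3965·0.8660 = 158.6365

158.64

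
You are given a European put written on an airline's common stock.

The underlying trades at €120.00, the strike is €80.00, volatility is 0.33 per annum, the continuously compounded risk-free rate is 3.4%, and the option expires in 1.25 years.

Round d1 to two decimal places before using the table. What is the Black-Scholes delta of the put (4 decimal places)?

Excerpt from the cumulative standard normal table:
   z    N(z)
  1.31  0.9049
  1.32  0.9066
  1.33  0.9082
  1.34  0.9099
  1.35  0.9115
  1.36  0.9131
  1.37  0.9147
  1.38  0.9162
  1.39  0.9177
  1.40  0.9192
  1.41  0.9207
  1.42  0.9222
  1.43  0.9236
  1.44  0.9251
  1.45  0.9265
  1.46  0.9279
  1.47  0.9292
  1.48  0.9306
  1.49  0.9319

σ√T = 0.33 × 1.1180 = 0.3690
d₁ = [ln(120/80) + (0.034 + 0.33²/2)·1.25] / 0.3690 = [0.4055 + 0.1106] / 0.3690 = 1.3986 which rounds to 1.40
N(d₁) = N(1.40) = 0.9192
Δ_put = N(d₁) − 1 = 0.9192 − 1 = -0.0808

-0.0808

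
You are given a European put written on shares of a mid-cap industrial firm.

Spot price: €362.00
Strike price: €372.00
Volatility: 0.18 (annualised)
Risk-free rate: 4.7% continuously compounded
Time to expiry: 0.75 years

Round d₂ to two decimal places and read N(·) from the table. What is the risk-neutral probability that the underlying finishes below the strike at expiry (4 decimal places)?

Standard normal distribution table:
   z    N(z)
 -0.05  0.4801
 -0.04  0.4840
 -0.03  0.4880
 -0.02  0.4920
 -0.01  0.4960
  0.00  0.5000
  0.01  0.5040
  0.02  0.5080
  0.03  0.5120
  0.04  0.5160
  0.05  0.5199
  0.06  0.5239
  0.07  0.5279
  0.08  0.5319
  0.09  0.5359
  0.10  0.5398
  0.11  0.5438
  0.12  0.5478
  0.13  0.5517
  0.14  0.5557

0.5120

T = 0.75;  σ√T = 0.1559
d₁ = [ln(362/372) + (0.047 + 0.18²/2)·0.75] / 0.1559 = [-0.0272 + 0.0474] / 0.1559 = 0.1293 → 0.13
d₂ = d₁ − σ√T = 0.1293 − 0.1559 = -0.0266 → -0.03
Risk-neutral Pr[S_T < K] = N(−d₂) = N(0.03) = 0.5120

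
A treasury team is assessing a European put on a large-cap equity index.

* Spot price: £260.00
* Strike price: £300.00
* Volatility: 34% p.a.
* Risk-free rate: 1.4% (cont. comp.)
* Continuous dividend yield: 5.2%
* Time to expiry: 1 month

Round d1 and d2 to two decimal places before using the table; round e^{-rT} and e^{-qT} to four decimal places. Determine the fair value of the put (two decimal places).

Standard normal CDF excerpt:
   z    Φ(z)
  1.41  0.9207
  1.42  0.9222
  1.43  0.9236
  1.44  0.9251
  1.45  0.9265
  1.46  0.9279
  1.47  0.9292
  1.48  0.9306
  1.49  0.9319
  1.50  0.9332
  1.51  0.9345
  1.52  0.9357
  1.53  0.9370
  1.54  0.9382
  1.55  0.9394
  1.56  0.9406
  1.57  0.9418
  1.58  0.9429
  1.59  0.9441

σ√T = 0.34 × 0.2887 = 0.0981
ln(S/K) + (r − q + σ²/2)T = ln(260/300) + (0.014 − 0.052 + 0.34²/2)·0.08333 = -0.1431 + 0.0017 = -0.1415
d₁ = -0.1415 / 0.0981 = -1.4412 ⇒ -1.44
d₂ = d₁ − σ√T = -1.4412 − 0.0981 = -1.5393 ⇒ -1.54
exp(−qT) = exp(−0.052·0.08333) = 0.9957;  exp(−rT) = exp(−0.014·0.08333) = 0.9988
N(−d₂) = N(1.54) = 0.9382;  N(−d₁) = N(1.44) = 0.9251
P = 300·0.9988·0.9382 − 260·0.9957·0.9251 = 281.1222 − 239.4917 = 41.6305

£41.63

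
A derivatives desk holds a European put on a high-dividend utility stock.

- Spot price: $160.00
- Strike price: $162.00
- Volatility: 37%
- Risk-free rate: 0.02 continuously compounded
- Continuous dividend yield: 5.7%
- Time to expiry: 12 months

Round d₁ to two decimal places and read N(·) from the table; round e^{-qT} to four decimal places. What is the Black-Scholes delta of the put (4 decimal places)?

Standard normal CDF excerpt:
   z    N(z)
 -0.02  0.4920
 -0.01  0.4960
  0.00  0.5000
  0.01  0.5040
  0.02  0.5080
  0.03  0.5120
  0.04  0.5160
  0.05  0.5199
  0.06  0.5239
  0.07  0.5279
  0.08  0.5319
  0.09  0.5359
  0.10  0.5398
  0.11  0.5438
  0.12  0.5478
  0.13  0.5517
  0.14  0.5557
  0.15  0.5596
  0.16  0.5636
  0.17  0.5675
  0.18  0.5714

σ√T = 0.37·√1 = 0.3700
d₁ = [ln(160/162) + (0.02 − 0.057 + 0.37²/2)·1] / 0.3700 = [-0.0124 + 0.0314] / 0.3700 = 0.0514 ⇒ 0.05
N(d₁) = N(0.05) = 0.5199
Δ_put = exp(−qT)·(N(d₁) − 1) = 0.9446·(0.5199 − 1) = -0.4535

-0.4535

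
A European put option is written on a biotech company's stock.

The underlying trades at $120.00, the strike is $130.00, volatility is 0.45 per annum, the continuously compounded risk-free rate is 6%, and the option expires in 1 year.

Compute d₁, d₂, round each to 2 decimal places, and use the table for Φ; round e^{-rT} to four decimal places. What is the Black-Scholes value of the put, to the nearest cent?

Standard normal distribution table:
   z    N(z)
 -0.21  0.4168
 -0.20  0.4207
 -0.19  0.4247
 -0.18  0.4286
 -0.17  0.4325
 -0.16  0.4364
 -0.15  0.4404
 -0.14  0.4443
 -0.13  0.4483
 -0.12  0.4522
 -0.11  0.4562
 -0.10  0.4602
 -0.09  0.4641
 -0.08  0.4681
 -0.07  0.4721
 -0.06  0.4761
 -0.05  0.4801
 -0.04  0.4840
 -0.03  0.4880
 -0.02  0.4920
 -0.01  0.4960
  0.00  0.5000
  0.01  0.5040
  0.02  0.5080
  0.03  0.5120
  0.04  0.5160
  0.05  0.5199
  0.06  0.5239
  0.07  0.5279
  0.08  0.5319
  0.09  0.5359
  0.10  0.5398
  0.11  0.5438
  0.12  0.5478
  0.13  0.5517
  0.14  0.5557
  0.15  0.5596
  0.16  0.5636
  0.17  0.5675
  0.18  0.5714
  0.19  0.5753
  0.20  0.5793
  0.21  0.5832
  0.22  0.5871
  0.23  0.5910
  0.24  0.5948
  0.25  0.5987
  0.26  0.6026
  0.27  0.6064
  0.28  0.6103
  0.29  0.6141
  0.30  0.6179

σ√T = 0.45·√1 = 0.4500
d₁ = [ln(120/130) + (0.06 + 0.45²/2)·1] / 0.4500 = [-0.0800 + 0.1613] / 0.4500 = 0.1805 ⇒ 0.18
d₂ = d₁ − σ√T = 0.1805 − 0.4500 = -0.2695 ⇒ -0.27
exp(−rT) = exp(−0.06·1) = 0.9418
N(−d₂) = N(0.27) = 0.6064;  N(−d₁) = N(-0.18) = 0.4286
P = 130·0.9418·0.6064 − 120·0.4286 = 74.2440 − 51.4320 = 22.8120

$22.81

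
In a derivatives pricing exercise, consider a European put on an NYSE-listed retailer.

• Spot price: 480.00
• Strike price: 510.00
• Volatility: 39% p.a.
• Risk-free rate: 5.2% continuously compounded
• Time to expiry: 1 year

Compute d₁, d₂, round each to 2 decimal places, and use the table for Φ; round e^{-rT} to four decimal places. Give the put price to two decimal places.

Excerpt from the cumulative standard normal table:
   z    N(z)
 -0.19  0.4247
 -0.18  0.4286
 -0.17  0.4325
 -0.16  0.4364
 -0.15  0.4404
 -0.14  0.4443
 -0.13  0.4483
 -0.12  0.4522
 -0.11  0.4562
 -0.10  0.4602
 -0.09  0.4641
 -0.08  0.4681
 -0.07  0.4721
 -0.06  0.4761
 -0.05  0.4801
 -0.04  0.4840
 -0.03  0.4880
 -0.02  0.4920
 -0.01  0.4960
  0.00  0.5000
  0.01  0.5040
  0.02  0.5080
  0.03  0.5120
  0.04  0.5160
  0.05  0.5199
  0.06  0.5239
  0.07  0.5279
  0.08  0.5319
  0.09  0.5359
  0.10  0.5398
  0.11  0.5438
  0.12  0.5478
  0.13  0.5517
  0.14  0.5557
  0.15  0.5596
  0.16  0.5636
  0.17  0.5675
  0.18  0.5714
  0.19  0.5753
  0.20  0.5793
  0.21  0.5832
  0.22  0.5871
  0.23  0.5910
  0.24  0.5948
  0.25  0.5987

76.64

T = 1;  σ√T = 0.3900
d₁ = [ln(480/510) + (0.052 + ½·0.39²)·1] / (σ√T) = (-0.0606 + 0.1280) / 0.3900 = 0.1729 ⇒ 0.17
d₂ = 0.1729 − 0.3900 = -0.2171 ⇒ -0.22
e^(−rT) = e^(−0.052·1) = 0.9493
P = 510·0.9493·N(0.22) − 480·N(-0.17) = 510·0.9493·0.5871 − 480·0.4325 = 284.2404 − 207.6000 = 76.6404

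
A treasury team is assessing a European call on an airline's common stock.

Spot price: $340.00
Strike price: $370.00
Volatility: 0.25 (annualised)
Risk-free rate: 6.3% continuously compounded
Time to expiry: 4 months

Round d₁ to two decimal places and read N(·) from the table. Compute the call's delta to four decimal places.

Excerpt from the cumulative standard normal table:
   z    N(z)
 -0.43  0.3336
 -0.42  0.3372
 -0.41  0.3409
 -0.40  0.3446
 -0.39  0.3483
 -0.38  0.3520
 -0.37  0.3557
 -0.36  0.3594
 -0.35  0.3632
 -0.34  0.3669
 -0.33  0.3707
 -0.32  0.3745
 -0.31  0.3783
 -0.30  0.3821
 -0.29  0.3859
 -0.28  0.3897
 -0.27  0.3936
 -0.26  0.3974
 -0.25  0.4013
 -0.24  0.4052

σ√T = 0.25 × 0.5774 = 0.1443
d₁ = [ln(340/370) + (0.063 + ½·0.25²)·0.3333] / (σ√T) = (-0.0846 + 0.0314) / 0.1443 = -0.3682 ⇒ -0.37
N(d₁) = N(-0.37) = 0.3557
Δ_call = N(d₁) = 0.3557

0.3557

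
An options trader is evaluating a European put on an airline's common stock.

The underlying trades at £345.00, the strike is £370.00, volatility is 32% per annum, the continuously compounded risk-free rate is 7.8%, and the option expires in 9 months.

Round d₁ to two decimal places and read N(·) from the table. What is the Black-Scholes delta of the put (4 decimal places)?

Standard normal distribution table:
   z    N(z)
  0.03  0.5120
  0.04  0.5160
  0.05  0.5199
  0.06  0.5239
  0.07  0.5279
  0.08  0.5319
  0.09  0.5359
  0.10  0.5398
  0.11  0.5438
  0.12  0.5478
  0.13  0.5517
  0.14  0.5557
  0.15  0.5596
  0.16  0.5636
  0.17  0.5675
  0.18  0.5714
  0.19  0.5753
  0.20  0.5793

-0.4602

T = 0.75;  σ√T = 0.2771
d₁ = [ln(345/370) + (0.078 + ½·0.32²)·0.75] / (σ√T) = (-0.0700 + 0.0969) / 0.2771 = 0.0972 → 0.10
N(d₁) = N(0.10) = 0.5398
Δ_put = N(d₁) − 1 = 0.5398 − 1 = -0.4602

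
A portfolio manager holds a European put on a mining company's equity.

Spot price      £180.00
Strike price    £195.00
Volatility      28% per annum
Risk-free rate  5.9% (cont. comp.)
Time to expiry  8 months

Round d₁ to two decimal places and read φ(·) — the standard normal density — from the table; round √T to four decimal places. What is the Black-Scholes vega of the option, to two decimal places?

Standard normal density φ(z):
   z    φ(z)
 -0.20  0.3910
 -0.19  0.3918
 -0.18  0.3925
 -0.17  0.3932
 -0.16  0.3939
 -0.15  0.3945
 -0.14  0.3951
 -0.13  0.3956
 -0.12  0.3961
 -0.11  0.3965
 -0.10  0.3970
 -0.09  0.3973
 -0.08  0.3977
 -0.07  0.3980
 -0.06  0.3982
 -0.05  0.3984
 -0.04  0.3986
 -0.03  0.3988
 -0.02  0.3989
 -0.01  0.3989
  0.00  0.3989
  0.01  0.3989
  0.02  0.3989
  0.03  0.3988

58.52

σ√T = 0.28 × 0.8165 = 0.2286
d₁ = [ln(180/195) + (0.059 + 0.28²/2)·0.6667] / 0.2286 = [-0.0800 + 0.0655] / 0.2286 = -0.0638 ⇒ -0.06
√T = √0.6667 = 0.8165
φ(d₁) = φ(-0.06) = 0.3982
vega = S·φ(d₁)·√T = 180·0.3982·0.8165 = 58.5235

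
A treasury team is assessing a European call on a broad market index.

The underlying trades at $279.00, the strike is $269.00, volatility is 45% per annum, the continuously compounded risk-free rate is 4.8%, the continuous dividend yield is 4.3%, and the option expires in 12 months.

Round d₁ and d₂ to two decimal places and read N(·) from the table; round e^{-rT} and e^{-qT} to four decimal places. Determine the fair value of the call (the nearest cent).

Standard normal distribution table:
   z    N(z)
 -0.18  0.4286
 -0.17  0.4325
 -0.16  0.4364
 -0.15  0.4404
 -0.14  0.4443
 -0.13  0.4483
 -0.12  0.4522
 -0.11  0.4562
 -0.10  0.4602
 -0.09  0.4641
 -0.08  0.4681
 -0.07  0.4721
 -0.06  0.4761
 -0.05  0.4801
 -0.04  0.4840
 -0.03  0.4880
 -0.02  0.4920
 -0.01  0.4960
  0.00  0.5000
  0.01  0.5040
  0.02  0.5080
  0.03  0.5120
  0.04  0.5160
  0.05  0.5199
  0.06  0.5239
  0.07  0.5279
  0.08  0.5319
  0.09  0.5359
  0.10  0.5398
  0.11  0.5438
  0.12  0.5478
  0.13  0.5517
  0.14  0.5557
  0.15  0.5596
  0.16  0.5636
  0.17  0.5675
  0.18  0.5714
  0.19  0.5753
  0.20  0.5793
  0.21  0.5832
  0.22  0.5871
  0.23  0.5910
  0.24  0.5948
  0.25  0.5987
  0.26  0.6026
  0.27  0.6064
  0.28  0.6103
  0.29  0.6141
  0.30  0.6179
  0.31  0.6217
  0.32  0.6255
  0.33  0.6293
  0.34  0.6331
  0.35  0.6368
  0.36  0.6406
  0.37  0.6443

$52.23

σ√T = 0.45 × 1.0000 = 0.4500
d₁ = [ln(279/269) + (0.048 − 0.043 + 0.45²/2)·1] / 0.4500 = [0.0365 + 0.1063] / 0.4500 = 0.3172 which rounds to 0.32
d₂ = d₁ − σ√T = 0.3172 − 0.4500 = -0.1328 which rounds to -0.13
exp(−qT) = exp(−0.043·1) = 0.9579;  exp(−rT) = exp(−0.048·1) = 0.9531
N(d₁) = N(0.32) = 0.6255;  N(d₂) = N(-0.13) = 0.4483
C = 279·0.9579·0.6255 − 269·0.9531·0.4483 = 167.1674 − 114.9369 = 52.2305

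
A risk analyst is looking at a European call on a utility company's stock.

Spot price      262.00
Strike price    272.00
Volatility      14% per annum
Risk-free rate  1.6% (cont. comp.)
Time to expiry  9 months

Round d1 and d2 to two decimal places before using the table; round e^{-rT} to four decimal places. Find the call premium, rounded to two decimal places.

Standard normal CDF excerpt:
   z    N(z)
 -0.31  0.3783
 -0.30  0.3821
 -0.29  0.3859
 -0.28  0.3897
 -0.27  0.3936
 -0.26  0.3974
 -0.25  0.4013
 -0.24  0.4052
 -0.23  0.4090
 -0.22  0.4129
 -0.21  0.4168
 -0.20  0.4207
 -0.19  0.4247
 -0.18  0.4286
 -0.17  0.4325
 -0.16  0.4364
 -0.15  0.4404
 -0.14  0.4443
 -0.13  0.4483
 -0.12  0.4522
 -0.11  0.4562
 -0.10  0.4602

9.60

σ√T = 0.14 × 0.8660 = 0.1212
ln(S/K) + (r + σ²/2)T = ln(262/272) + (0.016 + 0.14²/2)·0.75 = -0.0375 + 0.0194 = -0.0181
d₁ = -0.0181 / 0.1212 = -0.1493 ⇒ -0.15
d₂ = d₁ − σ√T = -0.1493 − 0.1212 = -0.2706 ⇒ -0.27
e^(−rT) = e^(−0.016·0.75) = 0.9881
N(d₁) = N(-0.15) = 0.4404;  N(d₂) = N(-0.27) = 0.3936
C = 262·0.4404 − 272·0.9881·0.3936 = 115.3848 − 105.7852 = 9.5996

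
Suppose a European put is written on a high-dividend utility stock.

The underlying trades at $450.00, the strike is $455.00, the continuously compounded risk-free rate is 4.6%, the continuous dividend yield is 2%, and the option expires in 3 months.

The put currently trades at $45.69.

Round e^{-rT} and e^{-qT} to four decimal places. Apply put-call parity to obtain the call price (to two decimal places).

$43.63

exp(−qT) = exp(−0.02·0.25) = 0.9950;  exp(−rT) = exp(−0.046·0.25) = 0.9886
Put-call parity: C − P = S·e^(−qT) − K·e^(−rT) = 450·0.9950 − 455·0.9886 = 447.7500 − 449.8130 = -2.0630
C = P + (C − P) = 45.69 + (-2.0630) = 43.6270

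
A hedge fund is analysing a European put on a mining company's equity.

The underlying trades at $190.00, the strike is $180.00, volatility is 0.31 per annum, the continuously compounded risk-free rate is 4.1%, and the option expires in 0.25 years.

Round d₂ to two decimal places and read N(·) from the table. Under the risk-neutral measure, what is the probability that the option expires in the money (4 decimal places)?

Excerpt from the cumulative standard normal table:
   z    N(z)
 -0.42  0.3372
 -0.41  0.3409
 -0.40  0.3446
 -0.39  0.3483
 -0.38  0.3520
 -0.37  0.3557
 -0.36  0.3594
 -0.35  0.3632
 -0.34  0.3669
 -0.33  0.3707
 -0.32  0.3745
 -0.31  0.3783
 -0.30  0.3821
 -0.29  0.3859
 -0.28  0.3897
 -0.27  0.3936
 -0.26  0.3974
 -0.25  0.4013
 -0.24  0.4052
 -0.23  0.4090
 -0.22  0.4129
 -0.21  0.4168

0.3669

σ√T = 0.31 × 0.5000 = 0.1550
d₁ = [ln(190/180) + (0.041 + 0.31²/2)·0.25] / 0.1550 = [0.0541 + 0.0223] / 0.1550 = 0.4924 ≈ 0.49
d₂ = d₁ − σ√T = 0.4924 − 0.1550 = 0.3374 ≈ 0.34
Risk-neutral Pr[S_T < K] = N(−d₂) = N(-0.34) = 0.3669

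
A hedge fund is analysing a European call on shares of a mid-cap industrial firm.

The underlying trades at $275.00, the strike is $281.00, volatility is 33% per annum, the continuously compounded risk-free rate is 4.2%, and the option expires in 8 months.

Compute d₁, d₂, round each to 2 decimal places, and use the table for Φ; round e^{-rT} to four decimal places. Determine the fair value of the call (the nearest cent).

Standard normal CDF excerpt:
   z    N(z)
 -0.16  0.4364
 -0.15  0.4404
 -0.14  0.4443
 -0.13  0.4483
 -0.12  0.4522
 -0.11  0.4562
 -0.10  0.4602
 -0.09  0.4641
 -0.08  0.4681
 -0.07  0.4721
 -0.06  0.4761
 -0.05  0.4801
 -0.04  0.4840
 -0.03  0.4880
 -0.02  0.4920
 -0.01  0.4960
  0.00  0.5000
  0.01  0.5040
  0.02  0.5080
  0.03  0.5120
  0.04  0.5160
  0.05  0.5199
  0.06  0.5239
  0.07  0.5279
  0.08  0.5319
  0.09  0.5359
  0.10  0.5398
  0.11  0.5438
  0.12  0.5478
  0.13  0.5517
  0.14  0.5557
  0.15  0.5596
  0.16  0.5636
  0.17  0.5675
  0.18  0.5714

$30.34

σ√T = 0.33 × 0.8165 = 0.2694
d₁ = [ln(275/281) + (0.042 + 0.33²/2)·0.6667] / 0.2694 = [-0.0216 + 0.0643] / 0.2694 = 0.1585 which rounds to 0.16
d₂ = d₁ − σ√T = 0.1585 − 0.2694 = -0.1109 which rounds to -0.11
e^(−rT) = e^(−0.042·0.6667) = 0.9724
N(d₁) = N(0.16) = 0.5636;  N(d₂) = N(-0.11) = 0.4562
C = 275·0.5636 − 281·0.9724·0.4562 = 154.9900 − 124.6541 = 30.3359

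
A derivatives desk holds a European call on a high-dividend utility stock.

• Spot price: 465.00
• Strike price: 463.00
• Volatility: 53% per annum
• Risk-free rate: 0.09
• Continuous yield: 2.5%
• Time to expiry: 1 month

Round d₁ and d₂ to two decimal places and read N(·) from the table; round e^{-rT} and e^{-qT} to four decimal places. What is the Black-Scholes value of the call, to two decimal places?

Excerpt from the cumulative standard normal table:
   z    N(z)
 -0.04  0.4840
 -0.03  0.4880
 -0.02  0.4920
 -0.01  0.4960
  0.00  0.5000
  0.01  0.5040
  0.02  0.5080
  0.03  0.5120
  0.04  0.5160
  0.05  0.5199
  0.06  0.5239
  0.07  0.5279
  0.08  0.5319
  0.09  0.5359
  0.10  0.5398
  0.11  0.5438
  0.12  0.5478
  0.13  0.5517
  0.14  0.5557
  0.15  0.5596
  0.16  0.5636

29.93

σ√T = 0.53 × 0.2887 = 0.1530
d₁ = [ln(465/463) + (0.09 − 0.025 + ½·0.53²)·0.08333] / (σ√T) = (0.0043 + 0.0171) / 0.1530 = 0.1401 ≈ 0.14
d₂ = 0.1401 − 0.1530 = -0.0129 ≈ -0.01
e^(−qT) = e^(−0.025·0.08333) = 0.9979;  e^(−rT) = e^(−0.09·0.08333) = 0.9925
N(d₁) = N(0.14) = 0.5557;  N(d₂) = N(-0.01) = 0.4960
C = 465·0.9979·0.5557 − 463·0.9925·0.4960 = 257.8579 − 227.9256 = 29.9322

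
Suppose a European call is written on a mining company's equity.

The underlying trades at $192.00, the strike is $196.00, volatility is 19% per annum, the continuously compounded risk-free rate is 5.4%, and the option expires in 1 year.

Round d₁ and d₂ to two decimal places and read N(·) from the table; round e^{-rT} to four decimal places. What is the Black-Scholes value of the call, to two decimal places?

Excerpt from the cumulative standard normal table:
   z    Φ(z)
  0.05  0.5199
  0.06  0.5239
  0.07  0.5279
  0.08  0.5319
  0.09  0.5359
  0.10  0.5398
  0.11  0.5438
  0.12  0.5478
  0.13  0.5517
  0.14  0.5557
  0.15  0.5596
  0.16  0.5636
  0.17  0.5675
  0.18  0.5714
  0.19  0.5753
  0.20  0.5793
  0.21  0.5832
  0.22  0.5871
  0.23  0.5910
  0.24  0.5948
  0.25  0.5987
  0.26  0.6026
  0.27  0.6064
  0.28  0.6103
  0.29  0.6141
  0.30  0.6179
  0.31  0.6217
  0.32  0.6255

T = 1;  σ√T = 0.1900
d₁ = [ln(192/196) + (0.054 + 0.19²/2)·1] / 0.1900 = [-0.0206 + 0.0721] / 0.1900 = 0.2707 ≈ 0.27
d₂ = d₁ − σ√T = 0.2707 − 0.1900 = 0.0807 ≈ 0.08
e^(−rT) = e^(−0.054·1) = 0.9474
N(d₁) = N(0.27) = 0.6064;  N(d₂) = N(0.08) = 0.5319
C = 192·0.6064 − 196·0.9474·0.5319 = 116.4288 − 98.7687 = 17.6601

$17.66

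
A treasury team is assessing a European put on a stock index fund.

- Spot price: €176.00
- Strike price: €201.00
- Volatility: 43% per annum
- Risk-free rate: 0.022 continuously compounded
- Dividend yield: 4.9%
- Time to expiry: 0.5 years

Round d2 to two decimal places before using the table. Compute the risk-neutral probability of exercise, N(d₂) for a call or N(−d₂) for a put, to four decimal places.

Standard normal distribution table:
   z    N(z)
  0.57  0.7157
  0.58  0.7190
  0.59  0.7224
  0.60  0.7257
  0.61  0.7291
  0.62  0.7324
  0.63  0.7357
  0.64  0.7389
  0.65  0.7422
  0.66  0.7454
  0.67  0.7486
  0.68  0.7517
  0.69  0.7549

σ√T = 0.43·√0.5 = 0.3041
d₁ = [ln(176/201) + (0.022 − 0.049 + 0.43²/2)·0.5] / 0.3041 = [-0.1328 + 0.0327] / 0.3041 = -0.3292 → -0.33
d₂ = d₁ − σ√T = -0.3292 − 0.3041 = -0.6333 → -0.63
Pr(exercise) under Q = N(−d₂) = N(0.63) = 0.7357

0.7357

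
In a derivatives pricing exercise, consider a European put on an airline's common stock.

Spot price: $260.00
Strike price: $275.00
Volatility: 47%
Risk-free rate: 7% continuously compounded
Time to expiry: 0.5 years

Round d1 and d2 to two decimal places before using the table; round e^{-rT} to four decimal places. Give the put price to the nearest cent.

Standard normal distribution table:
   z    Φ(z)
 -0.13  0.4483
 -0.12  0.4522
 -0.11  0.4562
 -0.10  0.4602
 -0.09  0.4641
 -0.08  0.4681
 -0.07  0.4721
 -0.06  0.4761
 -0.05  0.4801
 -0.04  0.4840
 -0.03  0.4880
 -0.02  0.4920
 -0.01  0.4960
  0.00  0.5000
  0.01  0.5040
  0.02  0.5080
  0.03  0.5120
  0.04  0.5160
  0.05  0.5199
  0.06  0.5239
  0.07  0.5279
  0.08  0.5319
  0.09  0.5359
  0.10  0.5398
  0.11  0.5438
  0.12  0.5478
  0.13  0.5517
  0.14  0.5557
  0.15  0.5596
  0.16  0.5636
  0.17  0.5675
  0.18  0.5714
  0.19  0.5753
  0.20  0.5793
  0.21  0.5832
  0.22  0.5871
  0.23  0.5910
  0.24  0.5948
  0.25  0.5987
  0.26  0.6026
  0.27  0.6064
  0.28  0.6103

$37.28

T = 0.5;  σ√T = 0.3323
ln(S/K) + (r + σ²/2)T = ln(260/275) + (0.07 + 0.47²/2)·0.5 = -0.0561 + 0.0902 = 0.0341
d₁ = 0.0341 / 0.3323 = 0.1027 which rounds to 0.10
d₂ = d₁ − σ√T = 0.1027 − 0.3323 = -0.2296 which rounds to -0.23
e^(−rT) = e^(−0.07·0.5) = 0.9656
N(−d₂) = N(0.23) = 0.5910;  N(−d₁) = N(-0.10) = 0.4602
P = 275·0.9656·0.5910 − 260·0.4602 = 156.9341 − 119.6520 = 37.2821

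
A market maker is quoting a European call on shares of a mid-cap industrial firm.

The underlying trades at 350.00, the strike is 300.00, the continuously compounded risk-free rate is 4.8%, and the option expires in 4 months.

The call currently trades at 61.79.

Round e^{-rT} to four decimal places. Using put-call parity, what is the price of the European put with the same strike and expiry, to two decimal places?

7.02

exp(−rT) = exp(−0.048·0.3333) = 0.9841
Put-call parity: C − P = S − K·e^(−rT) = 350 − 300·0.9841 = 350 − 295.2300 = 54.7700
P = C − (C − P) = 61.79 − (54.7700) = 7.0200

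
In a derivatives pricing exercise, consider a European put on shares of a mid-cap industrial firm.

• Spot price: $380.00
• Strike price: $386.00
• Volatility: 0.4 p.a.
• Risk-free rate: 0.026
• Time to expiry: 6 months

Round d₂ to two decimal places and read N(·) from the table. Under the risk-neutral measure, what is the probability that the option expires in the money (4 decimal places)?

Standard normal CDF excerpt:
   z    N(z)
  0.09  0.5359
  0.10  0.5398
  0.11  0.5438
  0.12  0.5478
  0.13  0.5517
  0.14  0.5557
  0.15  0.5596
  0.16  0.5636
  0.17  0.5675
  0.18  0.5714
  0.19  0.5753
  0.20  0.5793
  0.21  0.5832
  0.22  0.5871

σ√T = 0.4·√0.5 = 0.2828
ln(S/K) + (r + σ²/2)T = ln(380/386) + (0.026 + 0.4²/2)·0.5 = -0.0157 + 0.0530 = 0.0373
d₁ = 0.0373 / 0.2828 = 0.1320 ⇒ 0.13
d₂ = d₁ − σ√T = 0.1320 − 0.2828 = -0.1508 ⇒ -0.15
Pr(exercise) under Q = N(−d₂) = N(0.15) = 0.5596

0.5596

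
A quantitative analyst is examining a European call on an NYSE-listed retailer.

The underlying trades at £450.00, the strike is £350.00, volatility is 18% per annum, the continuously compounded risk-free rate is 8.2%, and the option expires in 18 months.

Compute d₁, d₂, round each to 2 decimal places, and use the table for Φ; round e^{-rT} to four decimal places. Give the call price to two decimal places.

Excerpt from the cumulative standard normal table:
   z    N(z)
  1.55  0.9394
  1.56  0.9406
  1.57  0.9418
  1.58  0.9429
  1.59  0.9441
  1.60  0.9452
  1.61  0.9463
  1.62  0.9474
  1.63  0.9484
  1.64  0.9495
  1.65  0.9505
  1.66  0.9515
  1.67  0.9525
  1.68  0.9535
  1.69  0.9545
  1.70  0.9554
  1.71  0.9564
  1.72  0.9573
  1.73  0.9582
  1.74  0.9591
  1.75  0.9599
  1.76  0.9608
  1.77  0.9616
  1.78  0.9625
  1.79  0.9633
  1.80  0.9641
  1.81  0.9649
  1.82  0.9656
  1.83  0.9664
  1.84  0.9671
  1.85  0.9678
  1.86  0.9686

σ√T = 0.18·√1.5 = 0.2205
d₁ = [ln(450/350) + (0.082 + ½·0.18²)·1.5] / (σ√T) = (0.2513 + 0.1473) / 0.2205 = 1.8082 ⇒ 1.81
d₂ = 1.8082 − 0.2205 = 1.5877 ⇒ 1.59
e^(−rT) = e^(−0.082·1.5) = 0.8843
N(d₁) = N(1.81) = 0.9649;  N(d₂) = N(1.59) = 0.9441
C = 450·0.9649 − 350·0.8843·0.9441 = 434.2050 − 292.2037 = 142.0013

£142.00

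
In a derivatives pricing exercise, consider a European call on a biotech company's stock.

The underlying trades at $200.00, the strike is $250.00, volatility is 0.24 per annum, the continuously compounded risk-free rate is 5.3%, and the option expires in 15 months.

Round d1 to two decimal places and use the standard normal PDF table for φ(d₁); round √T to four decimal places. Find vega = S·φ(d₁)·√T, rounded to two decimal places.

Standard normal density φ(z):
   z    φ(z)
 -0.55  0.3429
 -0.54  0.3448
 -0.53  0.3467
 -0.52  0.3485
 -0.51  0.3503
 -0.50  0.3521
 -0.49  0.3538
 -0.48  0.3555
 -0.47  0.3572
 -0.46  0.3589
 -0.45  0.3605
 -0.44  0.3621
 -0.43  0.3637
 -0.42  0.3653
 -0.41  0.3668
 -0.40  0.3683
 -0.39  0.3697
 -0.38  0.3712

σ√T = 0.24·√1.25 = 0.2683
d₁ = [ln(200/250) + (0.053 + 0.24²/2)·1.25] / 0.2683 = [-0.2231 + 0.1022] / 0.2683 = -0.4505 → -0.45
√T = √1.25 = 1.1180
φ(d₁) = φ(-0.45) = 0.3605
vega = S·φ(d₁)·√T = 200·0.3605·1.1180 = 80.6078

80.61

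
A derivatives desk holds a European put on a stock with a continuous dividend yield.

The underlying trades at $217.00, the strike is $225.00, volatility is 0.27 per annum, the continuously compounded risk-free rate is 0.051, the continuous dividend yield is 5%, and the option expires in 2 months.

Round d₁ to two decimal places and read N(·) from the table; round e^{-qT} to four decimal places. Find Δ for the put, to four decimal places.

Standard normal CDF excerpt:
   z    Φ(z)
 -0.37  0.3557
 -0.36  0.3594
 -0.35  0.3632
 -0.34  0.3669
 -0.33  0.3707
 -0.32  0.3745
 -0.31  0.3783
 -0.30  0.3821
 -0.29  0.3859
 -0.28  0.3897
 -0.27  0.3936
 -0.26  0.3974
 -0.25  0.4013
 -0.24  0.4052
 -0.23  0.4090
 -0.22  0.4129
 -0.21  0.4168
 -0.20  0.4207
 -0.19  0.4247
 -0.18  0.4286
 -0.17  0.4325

-0.6014

σ√T = 0.27 × 0.4082 = 0.1102
d₁ = [ln(217/225) + (0.051 − 0.05 + ½·0.27²)·0.1667] / (σ√T) = (-0.0362 + 0.0062) / 0.1102 = -0.2718 ≈ -0.27
N(d₁) = N(-0.27) = 0.3936
Δ_put = exp(−qT)·(N(d₁) − 1) = 0.9917·(0.3936 − 1) = -0.6014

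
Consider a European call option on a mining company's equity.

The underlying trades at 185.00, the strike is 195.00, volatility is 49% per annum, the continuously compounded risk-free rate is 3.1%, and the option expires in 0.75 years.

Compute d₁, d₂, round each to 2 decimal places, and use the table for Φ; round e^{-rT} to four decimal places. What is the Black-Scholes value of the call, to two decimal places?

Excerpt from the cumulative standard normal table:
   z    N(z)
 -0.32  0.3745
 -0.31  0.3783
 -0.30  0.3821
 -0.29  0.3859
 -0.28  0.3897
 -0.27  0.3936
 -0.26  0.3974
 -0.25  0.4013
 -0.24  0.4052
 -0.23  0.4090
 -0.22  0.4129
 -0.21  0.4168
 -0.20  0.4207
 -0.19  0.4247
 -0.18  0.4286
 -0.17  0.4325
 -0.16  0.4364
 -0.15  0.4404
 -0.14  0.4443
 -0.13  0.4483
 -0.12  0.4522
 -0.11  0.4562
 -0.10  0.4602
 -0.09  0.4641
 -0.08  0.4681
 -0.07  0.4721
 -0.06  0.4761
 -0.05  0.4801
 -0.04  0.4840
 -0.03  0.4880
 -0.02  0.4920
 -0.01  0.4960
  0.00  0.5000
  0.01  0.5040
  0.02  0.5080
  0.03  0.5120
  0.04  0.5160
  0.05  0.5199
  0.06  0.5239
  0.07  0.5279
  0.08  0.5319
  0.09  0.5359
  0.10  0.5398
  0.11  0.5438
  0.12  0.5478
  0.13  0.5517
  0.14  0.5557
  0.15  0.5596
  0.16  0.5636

σ√T = 0.49·√0.75 = 0.4244
d₁ = [ln(185/195) + (0.031 + 0.49²/2)·0.75] / 0.4244 = [-0.0526 + 0.1133] / 0.4244 = 0.1429 which rounds to 0.14
d₂ = d₁ − σ√T = 0.1429 − 0.4244 = -0.2814 which rounds to -0.28
exp(−rT) = exp(−0.031·0.75) = 0.9770
N(d₁) = N(0.14) = 0.5557;  N(d₂) = N(-0.28) = 0.3897
C = 185·0.5557 − 195·0.9770·0.3897 = 102.8045 − 74.2437 = 28.5608

28.56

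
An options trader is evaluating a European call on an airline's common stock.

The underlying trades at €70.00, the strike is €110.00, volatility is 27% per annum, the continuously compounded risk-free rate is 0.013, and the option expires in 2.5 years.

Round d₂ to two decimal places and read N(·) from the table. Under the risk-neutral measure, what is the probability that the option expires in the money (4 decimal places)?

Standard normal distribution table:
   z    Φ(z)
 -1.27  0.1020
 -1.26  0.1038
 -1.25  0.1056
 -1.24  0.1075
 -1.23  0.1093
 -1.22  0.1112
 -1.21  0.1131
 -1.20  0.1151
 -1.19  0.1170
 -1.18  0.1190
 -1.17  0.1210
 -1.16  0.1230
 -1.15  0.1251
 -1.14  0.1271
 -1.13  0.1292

σ√T = 0.27 × 1.5811 = 0.4269
d₁ = [ln(70/110) + (0.013 + 0.27²/2)·2.5] / 0.4269 = [-0.4520 + 0.1236] / 0.4269 = -0.7692 ⇒ -0.77
d₂ = d₁ − σ√T = -0.7692 − 0.4269 = -1.1961 ⇒ -1.20
Risk-neutral Pr[S_T > K] = N(d₂) = N(-1.20) = 0.1151

0.1151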